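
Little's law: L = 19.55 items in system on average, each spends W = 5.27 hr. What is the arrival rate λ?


Little's law: L = λW → λ = L / W
= 19.55 / 5.27
= 3.71 per hour


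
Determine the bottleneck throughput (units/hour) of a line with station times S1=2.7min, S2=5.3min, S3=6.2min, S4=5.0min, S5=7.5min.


Bottleneck = longest station time
Station times: [2.7, 5.3, 6.2, 5.0, 7.5]
Max = 7.5 min
Rate = 60 / 7.5
= 8.00 units/hour (bottleneck: 7.5min)


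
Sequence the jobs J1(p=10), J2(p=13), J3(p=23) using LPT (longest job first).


LPT: sort by longest processing time first
  J3: p=23
  J2: p=13
  J1: p=10
Order: J3 → J2 → J1


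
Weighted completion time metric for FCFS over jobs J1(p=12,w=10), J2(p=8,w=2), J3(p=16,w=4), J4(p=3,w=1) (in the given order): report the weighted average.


Completion times:
  J1: C=12, w×C=10×12=120
  J2: C=20, w×C=2×20=40
  J3: C=36, w×C=4×36=144
  J4: C=39, w×C=1×39=39
Sum w×C = 343
Sum w = 17
Weighted avg = 343/17
= 20.18


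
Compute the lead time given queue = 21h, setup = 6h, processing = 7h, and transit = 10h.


Lead time = queue + setup + processing + transit
= 21 + 6 + 7 + 10
= 44 hours


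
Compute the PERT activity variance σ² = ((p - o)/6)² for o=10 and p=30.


σ² = ((p - o) / 6)² = (p - o)² / 36
= (30 - 10)² / 36
= 20² / 36
= 400 / 36
= 11.1111


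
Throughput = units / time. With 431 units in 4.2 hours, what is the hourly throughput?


Throughput = units / time
= 431 / 4.2
= 102.6 units/hour


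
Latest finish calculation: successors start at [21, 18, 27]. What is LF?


LF = min of all successor start times
Successors start at: [21, 18, 27]
LF = min(21, 18, 27)
= 18


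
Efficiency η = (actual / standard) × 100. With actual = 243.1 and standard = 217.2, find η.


Efficiency = (actual / standard) × 100
= (243.1 / 217.2) × 100
= 111.9%


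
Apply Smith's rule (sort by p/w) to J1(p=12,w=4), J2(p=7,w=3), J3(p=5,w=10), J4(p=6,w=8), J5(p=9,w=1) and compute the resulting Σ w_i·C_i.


WSPT order (by p/w): J3 → J4 → J2 → J1 → J5
  J3: C=5, w·C=10×5=50
  J4: C=11, w·C=8×11=88
  J2: C=18, w·C=3×18=54
  J1: C=30, w·C=4×30=120
  J5: C=39, w·C=1×39=39
Σ w·C = 351
= 351


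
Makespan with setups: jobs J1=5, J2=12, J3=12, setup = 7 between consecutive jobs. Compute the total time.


Makespan = Σ processing + (n-1) × setup
= (5 + 12 + 12) + (3-1)×7
= 29 + 14
= 43 time units


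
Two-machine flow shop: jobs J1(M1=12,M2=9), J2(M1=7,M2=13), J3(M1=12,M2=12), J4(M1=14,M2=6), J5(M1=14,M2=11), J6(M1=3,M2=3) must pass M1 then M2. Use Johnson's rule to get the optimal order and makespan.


Johnson's rule:
Group 1 (M1≤M2, sort by M1): ['J6', 'J2', 'J3']
Group 2 (M1>M2, sort desc M2): ['J5', 'J1', 'J4']
Sequence: J6 → J2 → J3 → J5 → J1 → J4
Makespan calculation:
  J6: M1 done=3, M2 done=6
  J2: M1 done=10, M2 done=23
  J3: M1 done=22, M2 done=35
  J5: M1 done=36, M2 done=47
  J1: M1 done=48, M2 done=57
  J4: M1 done=62, M2 done=68
= Sequence: J6 → J2 → J3 → J5 → J1 → J4, Makespan: 68


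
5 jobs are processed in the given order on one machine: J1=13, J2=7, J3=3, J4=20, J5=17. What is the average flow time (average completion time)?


Completion times:
  J1: completes at 13
  J2: completes at 20
  J3: completes at 23
  J4: completes at 43
  J5: completes at 60
Sum = 159
Average = 159/5
= 31.80


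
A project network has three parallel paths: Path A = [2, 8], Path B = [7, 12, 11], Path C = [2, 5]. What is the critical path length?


Path A: 2 + 8 = 10
Path B: 7 + 12 + 11 = 30
Path C: 2 + 5 = 7
Critical path = longest = max(10, 30, 7)
= 30 (Path B)


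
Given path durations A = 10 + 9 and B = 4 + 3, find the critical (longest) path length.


Path A: 10 + 9 = 19
Path B: 4 + 3 = 7
Critical path = longest = max(19, 7)
= 19 (Path A)


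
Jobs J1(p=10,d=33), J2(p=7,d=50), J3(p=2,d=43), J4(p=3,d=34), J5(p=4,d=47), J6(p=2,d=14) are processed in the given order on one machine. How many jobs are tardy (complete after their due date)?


Completion vs due date:
  J1: C=10, d=33 → on time
  J2: C=17, d=50 → on time
  J3: C=19, d=43 → on time
  J4: C=22, d=34 → on time
  J5: C=26, d=47 → on time
  J6: C=28, d=14 → TARDY
Tardy jobs: J6
Count = 1


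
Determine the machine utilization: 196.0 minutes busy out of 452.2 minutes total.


Utilization = busy / total × 100
= 196.0 / 452.2 × 100
= 43.3%


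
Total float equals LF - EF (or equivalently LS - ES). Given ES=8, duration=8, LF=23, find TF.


EF = ES + duration = 8 + 8 = 16
LS = LF - duration = 23 - 8 = 15
Total Float = LF - EF = 23 - 16
(or LS - ES = 15 - 8)
= 7


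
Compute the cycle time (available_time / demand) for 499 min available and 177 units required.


Cycle time = available time / demand
= 499 / 177
= 2.82 min/unit


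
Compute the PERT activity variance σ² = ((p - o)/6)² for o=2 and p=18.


σ² = ((p - o) / 6)² = (p - o)² / 36
= (18 - 2)² / 36
= 16² / 36
= 256 / 36
= 7.1111


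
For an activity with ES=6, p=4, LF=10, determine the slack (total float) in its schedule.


EF = ES + duration = 6 + 4 = 10
LS = LF - duration = 10 - 4 = 6
Total Float = LF - EF = 10 - 10
(or LS - ES = 6 - 6)
= 0


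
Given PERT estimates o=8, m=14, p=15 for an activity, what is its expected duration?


te = (o + 4m + p) / 6
= (8 + 4×14 + 15) / 6
= (8 + 56 + 15) / 6
= 79 / 6
= 13.17


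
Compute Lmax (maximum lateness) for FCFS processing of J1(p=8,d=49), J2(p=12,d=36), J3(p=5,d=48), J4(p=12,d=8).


Lateness per job (L = C - d):
  J1: C=8, d=49, L=-41
  J2: C=20, d=36, L=-16
  J3: C=25, d=48, L=-23
  J4: C=37, d=8, L=29
Lmax = max(-41, -16, -23, 29)
= 29


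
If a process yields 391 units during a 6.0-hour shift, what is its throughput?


Throughput = units / time
= 391 / 6.0
= 65.2 units/hour


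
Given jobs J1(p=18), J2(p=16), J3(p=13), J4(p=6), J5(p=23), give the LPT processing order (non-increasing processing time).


LPT: sort by longest processing time first
  J5: p=23
  J1: p=18
  J2: p=16
  J3: p=13
  J4: p=6
Order: J5 → J1 → J2 → J3 → J4


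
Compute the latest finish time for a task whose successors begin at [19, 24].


LF = min of all successor start times
Successors start at: [19, 24]
LF = min(19, 24)
= 19


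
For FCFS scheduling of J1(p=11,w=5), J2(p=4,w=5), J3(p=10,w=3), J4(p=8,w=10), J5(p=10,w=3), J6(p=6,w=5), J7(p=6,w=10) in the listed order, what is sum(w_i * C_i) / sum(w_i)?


Completion times:
  J1: C=11, w×C=5×11=55
  J2: C=15, w×C=5×15=75
  J3: C=25, w×C=3×25=75
  J4: C=33, w×C=10×33=330
  J5: C=43, w×C=3×43=129
  J6: C=49, w×C=5×49=245
  J7: C=55, w×C=10×55=550
Sum w×C = 1459
Sum w = 41
Weighted avg = 1459/41
= 35.59


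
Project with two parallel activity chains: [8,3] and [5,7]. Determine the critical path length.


Path A: 8 + 3 = 11
Path B: 5 + 7 = 12
Critical path = longest = max(11, 12)
= 12 (Path B)


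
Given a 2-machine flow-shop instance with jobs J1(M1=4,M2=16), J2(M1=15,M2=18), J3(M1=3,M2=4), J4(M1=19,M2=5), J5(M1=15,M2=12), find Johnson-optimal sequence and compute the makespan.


Johnson's rule:
Group 1 (M1≤M2, sort by M1): ['J3', 'J1', 'J2']
Group 2 (M1>M2, sort desc M2): ['J5', 'J4']
Sequence: J3 → J1 → J2 → J5 → J4
Makespan calculation:
  J3: M1 done=3, M2 done=7
  J1: M1 done=7, M2 done=23
  J2: M1 done=22, M2 done=41
  J5: M1 done=37, M2 done=53
  J4: M1 done=56, M2 done=61
= Sequence: J3 → J1 → J2 → J5 → J4, Makespan: 61


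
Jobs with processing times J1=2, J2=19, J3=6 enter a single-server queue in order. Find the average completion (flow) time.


Completion times:
  J1: completes at 2
  J2: completes at 21
  J3: completes at 27
Sum = 50
Average = 50/3
= 16.67


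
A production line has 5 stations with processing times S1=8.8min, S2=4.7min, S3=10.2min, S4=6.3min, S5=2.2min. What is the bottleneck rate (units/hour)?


Bottleneck = longest station time
Station times: [8.8, 4.7, 10.2, 6.3, 2.2]
Max = 10.2 min
Rate = 60 / 10.2
= 5.88 units/hour (bottleneck: 10.2min)


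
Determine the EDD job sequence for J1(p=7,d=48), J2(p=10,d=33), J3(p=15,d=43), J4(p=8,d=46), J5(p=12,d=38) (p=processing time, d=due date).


EDD: sort by earliest due date
  J2: d=33, p=10
  J5: d=38, p=12
  J3: d=43, p=15
  J4: d=46, p=8
  J1: d=48, p=7
Order: J2 → J5 → J3 → J4 → J1


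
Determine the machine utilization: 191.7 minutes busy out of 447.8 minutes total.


Utilization = busy / total × 100
= 191.7 / 447.8 × 100
= 42.8%


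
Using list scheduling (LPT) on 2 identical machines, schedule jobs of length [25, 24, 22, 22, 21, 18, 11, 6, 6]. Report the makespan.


Jobs (LPT sorted): [25, 24, 22, 22, 21, 18, 11, 6, 6]
Machines: 2
  J=25 → Machine 1 (load: 0+25=25)
  J=24 → Machine 2 (load: 0+24=24)
  J=22 → Machine 2 (load: 24+22=46)
  J=22 → Machine 1 (load: 25+22=47)
  J=21 → Machine 2 (load: 46+21=67)
  J=18 → Machine 1 (load: 47+18=65)
  J=11 → Machine 1 (load: 65+11=76)
  J=6 → Machine 2 (load: 67+6=73)
  J=6 → Machine 2 (load: 73+6=79)
Machine loads: [76, 79]
Makespan = max = 79 time units


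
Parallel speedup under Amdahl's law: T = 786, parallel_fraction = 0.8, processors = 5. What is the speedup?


Amdahl's law: T_p = T × ((1-p) + p/N)
= 786 × ((1-0.8) + 0.8/5)
= 786 × (0.20 + 0.1600)
= 786 × 0.3600
= 282.96
Speedup = 786/282.96
= 2.78×


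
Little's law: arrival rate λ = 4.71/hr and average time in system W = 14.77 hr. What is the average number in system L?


Little's law: L = λ × W
= 4.71 × 14.77
= 69.57


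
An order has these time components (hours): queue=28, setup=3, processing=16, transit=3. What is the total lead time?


Lead time = queue + setup + processing + transit
= 28 + 3 + 16 + 3
= 50 hours


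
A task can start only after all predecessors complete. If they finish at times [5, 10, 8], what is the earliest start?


ES = max of all predecessor completion times
Predecessors: [5, 10, 8]
ES = max(5, 10, 8)
= 10


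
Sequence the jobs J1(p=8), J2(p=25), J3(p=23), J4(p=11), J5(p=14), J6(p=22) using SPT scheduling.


SPT: sort by shortest processing time
  J1: p=8
  J4: p=11
  J5: p=14
  J6: p=22
  J3: p=23
  J2: p=25
Order: J1 → J4 → J5 → J6 → J3 → J2


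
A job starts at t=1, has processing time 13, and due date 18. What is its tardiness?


Completion = start + processing = 1 + 13 = 14
Tardiness = max(0, C - d) = max(0, 14 - 18)
= max(0, -4)
= 0


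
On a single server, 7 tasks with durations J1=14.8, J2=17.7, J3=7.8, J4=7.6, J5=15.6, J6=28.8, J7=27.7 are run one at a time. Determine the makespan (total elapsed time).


Sequential makespan: sum all processing times
= 14.8 + 17.7 + 7.8 + 7.6 + 15.6 + 28.8 + 27.7
= 120.0 time units


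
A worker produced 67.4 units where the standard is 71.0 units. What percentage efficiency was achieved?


Efficiency = (actual / standard) × 100
= (67.4 / 71.0) × 100
= 94.9%


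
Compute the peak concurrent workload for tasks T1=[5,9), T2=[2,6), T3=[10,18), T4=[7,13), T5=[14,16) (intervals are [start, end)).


Check each time point for overlaps:
  t=5: 2 tasks active (T1, T2)
Max concurrent = 2


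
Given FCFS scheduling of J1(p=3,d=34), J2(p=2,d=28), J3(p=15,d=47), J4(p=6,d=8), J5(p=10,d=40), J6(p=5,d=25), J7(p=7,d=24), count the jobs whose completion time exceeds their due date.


Completion vs due date:
  J1: C=3, d=34 → on time
  J2: C=5, d=28 → on time
  J3: C=20, d=47 → on time
  J4: C=26, d=8 → TARDY
  J5: C=36, d=40 → on time
  J6: C=41, d=25 → TARDY
  J7: C=48, d=24 → TARDY
Tardy jobs: J4, J6, J7
Count = 3


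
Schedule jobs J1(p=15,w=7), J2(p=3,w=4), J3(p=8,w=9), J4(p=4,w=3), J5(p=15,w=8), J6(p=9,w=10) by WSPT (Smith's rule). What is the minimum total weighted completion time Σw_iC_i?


WSPT order (by p/w): J2 → J3 → J6 → J4 → J5 → J1
  J2: C=3, w·C=4×3=12
  J3: C=11, w·C=9×11=99
  J6: C=20, w·C=10×20=200
  J4: C=24, w·C=3×24=72
  J5: C=39, w·C=8×39=312
  J1: C=54, w·C=7×54=378
Σ w·C = 1073
= 1073


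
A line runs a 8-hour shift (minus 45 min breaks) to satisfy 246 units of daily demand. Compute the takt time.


Available = 8×60 - 45 = 435 min
Takt time = 435 / 246
= 1.77 min/unit


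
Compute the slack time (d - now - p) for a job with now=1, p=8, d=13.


Slack = due - current_time - processing
= 13 - 1 - 8
= 4


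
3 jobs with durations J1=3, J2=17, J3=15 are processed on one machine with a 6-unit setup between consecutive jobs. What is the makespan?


Makespan = Σ processing + (n-1) × setup
= (3 + 17 + 15) + (3-1)×6
= 35 + 12
= 47 time units


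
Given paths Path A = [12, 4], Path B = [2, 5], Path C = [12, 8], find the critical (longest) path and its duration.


Path A: 12 + 4 = 16
Path B: 2 + 5 = 7
Path C: 12 + 8 = 20
Critical path = longest = max(16, 7, 20)
= 20 (Path C)


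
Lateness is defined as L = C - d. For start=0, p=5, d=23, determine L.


Completion = 0 + 5 = 5
Lateness = C - d = 5 - 23
= -18


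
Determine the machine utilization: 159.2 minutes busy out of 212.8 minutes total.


Utilization = busy / total × 100
= 159.2 / 212.8 × 100
= 74.8%


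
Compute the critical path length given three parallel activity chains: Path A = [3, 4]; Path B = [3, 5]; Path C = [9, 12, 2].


Path A: 3 + 4 = 7
Path B: 3 + 5 = 8
Path C: 9 + 12 + 2 = 23
Critical path = longest = max(7, 8, 23)
= 23 (Path C)


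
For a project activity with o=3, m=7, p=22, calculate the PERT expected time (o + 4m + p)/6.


te = (o + 4m + p) / 6
= (3 + 4×7 + 22) / 6
= (3 + 28 + 22) / 6
= 53 / 6
= 8.83


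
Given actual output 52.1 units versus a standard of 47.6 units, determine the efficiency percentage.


Efficiency = (actual / standard) × 100
= (52.1 / 47.6) × 100
= 109.5%


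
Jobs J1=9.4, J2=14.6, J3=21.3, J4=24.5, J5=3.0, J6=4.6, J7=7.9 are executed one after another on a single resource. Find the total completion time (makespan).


Sequential makespan: sum all processing times
= 9.4 + 14.6 + 21.3 + 24.5 + 3.0 + 4.6 + 7.9
= 85.3 time units


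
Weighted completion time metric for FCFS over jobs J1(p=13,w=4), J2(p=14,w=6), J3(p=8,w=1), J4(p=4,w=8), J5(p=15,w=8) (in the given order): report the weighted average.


Completion times:
  J1: C=13, w×C=4×13=52
  J2: C=27, w×C=6×27=162
  J3: C=35, w×C=1×35=35
  J4: C=39, w×C=8×39=312
  J5: C=54, w×C=8×54=432
Sum w×C = 993
Sum w = 27
Weighted avg = 993/27
= 36.78


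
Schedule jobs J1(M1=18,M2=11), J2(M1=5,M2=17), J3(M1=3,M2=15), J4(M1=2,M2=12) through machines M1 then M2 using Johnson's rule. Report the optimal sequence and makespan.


Johnson's rule:
Group 1 (M1≤M2, sort by M1): ['J4', 'J3', 'J2']
Group 2 (M1>M2, sort desc M2): ['J1']
Sequence: J4 → J3 → J2 → J1
Makespan calculation:
  J4: M1 done=2, M2 done=14
  J3: M1 done=5, M2 done=29
  J2: M1 done=10, M2 done=46
  J1: M1 done=28, M2 done=57
= Sequence: J4 → J3 → J2 → J1, Makespan: 57


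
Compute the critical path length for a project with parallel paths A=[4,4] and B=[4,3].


Path A: 4 + 4 = 8
Path B: 4 + 3 = 7
Critical path = longest = max(8, 7)
= 8 (Path A)


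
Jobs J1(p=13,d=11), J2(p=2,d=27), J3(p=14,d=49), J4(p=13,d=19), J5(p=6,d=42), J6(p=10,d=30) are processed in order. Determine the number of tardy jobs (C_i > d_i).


Completion vs due date:
  J1: C=13, d=11 → TARDY
  J2: C=15, d=27 → on time
  J3: C=29, d=49 → on time
  J4: C=42, d=19 → TARDY
  J5: C=48, d=42 → TARDY
  J6: C=58, d=30 → TARDY
Tardy jobs: J1, J4, J5, J6
Count = 4


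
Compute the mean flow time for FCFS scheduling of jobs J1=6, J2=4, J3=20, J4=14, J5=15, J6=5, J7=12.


Completion times:
  J1: completes at 6
  J2: completes at 10
  J3: completes at 30
  J4: completes at 44
  J5: completes at 59
  J6: completes at 64
  J7: completes at 76
Sum = 289
Average = 289/7
= 41.29


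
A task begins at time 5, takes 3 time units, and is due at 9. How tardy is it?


Completion = start + processing = 5 + 3 = 8
Tardiness = max(0, C - d) = max(0, 8 - 9)
= max(0, -1)
= 0


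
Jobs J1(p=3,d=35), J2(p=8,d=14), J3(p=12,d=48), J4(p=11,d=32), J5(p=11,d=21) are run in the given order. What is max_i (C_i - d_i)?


Lateness per job (L = C - d):
  J1: C=3, d=35, L=-32
  J2: C=11, d=14, L=-3
  J3: C=23, d=48, L=-25
  J4: C=34, d=32, L=2
  J5: C=45, d=21, L=24
Lmax = max(-32, -3, -25, 2, 24)
= 24


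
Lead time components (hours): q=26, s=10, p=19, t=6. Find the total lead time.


Lead time = queue + setup + processing + transit
= 26 + 10 + 19 + 6
= 61 hours


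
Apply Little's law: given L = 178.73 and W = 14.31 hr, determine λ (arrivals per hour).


Little's law: L = λW → λ = L / W
= 178.73 / 14.31
= 12.49 per hour


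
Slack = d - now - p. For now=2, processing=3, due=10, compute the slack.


Slack = due - current_time - processing
= 10 - 2 - 3
= 5


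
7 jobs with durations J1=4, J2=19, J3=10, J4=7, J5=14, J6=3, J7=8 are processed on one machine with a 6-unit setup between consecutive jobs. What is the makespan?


Makespan = Σ processing + (n-1) × setup
= (4 + 19 + 10 + 7 + 14 + 3 + 8) + (7-1)×6
= 65 + 36
= 101 time units


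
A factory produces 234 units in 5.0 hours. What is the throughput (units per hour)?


Throughput = units / time
= 234 / 5.0
= 46.8 units/hour


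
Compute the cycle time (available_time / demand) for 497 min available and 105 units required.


Cycle time = available time / demand
= 497 / 105
= 4.73 min/unit


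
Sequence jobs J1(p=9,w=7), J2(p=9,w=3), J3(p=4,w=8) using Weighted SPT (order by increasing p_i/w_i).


WSPT (Smith's rule): sort by p/w ascending
  J3: p/w = 4/8 = 0.500
  J1: p/w = 9/7 = 1.286
  J2: p/w = 9/3 = 3.000
Order: J3 → J1 → J2


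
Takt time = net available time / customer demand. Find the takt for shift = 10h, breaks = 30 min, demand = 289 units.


Available = 10×60 - 30 = 570 min
Takt time = 570 / 289
= 1.97 min/unit


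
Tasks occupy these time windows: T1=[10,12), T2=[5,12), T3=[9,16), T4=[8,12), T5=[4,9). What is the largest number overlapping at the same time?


Check each time point for overlaps:
  t=10: 4 tasks active (T1, T2, T3, T4)
Max concurrent = 4


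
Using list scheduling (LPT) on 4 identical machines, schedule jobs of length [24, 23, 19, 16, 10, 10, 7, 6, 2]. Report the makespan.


Jobs (LPT sorted): [24, 23, 19, 16, 10, 10, 7, 6, 2]
Machines: 4
  J=24 → Machine 1 (load: 0+24=24)
  J=23 → Machine 2 (load: 0+23=23)
  J=19 → Machine 3 (load: 0+19=19)
  J=16 → Machine 4 (load: 0+16=16)
  J=10 → Machine 4 (load: 16+10=26)
  J=10 → Machine 3 (load: 19+10=29)
  J=7 → Machine 2 (load: 23+7=30)
  J=6 → Machine 1 (load: 24+6=30)
  J=2 → Machine 4 (load: 26+2=28)
Machine loads: [30, 30, 29, 28]
Makespan = max = 30 time units


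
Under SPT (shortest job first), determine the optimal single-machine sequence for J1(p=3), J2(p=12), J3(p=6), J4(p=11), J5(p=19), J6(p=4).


SPT: sort by shortest processing time
  J1: p=3
  J6: p=4
  J3: p=6
  J4: p=11
  J2: p=12
  J5: p=19
Order: J1 → J6 → J3 → J4 → J2 → J5


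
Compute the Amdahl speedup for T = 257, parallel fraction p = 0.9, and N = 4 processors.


Amdahl's law: T_p = T × ((1-p) + p/N)
= 257 × ((1-0.9) + 0.9/4)
= 257 × (0.10 + 0.2250)
= 257 × 0.3250
= 83.52
Speedup = 257/83.52
= 3.08×


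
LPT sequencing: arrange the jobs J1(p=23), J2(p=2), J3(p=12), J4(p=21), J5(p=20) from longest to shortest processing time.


LPT: sort by longest processing time first
  J1: p=23
  J4: p=21
  J5: p=20
  J3: p=12
  J2: p=2
Order: J1 → J4 → J5 → J3 → J2


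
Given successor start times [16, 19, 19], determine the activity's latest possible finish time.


LF = min of all successor start times
Successors start at: [16, 19, 19]
LF = min(16, 19, 19)
= 16


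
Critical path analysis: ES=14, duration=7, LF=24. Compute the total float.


EF = ES + duration = 14 + 7 = 21
LS = LF - duration = 24 - 7 = 17
Total Float = LF - EF = 24 - 21
(or LS - ES = 17 - 14)
= 3


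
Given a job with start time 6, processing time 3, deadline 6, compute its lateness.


Completion = 6 + 3 = 9
Lateness = C - d = 9 - 6
= 3


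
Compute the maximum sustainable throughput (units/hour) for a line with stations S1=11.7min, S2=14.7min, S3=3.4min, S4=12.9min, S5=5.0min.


Bottleneck = longest station time
Station times: [11.7, 14.7, 3.4, 12.9, 5.0]
Max = 14.7 min
Rate = 60 / 14.7
= 4.08 units/hour (bottleneck: 14.7min)


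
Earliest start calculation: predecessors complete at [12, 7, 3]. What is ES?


ES = max of all predecessor completion times
Predecessors: [12, 7, 3]
ES = max(12, 7, 3)
= 12


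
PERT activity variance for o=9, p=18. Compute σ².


σ² = ((p - o) / 6)² = (p - o)² / 36
= (18 - 9)² / 36
= 9² / 36
= 81 / 36
= 2.2500


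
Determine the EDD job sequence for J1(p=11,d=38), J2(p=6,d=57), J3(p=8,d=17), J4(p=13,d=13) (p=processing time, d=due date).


EDD: sort by earliest due date
  J4: d=13, p=13
  J3: d=17, p=8
  J1: d=38, p=11
  J2: d=57, p=6
Order: J4 → J3 → J1 → J2


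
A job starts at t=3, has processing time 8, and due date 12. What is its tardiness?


Completion = start + processing = 3 + 8 = 11
Tardiness = max(0, C - d) = max(0, 11 - 12)
= max(0, -1)
= 0


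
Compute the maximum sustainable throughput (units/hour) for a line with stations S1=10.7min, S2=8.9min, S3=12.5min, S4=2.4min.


Bottleneck = longest station time
Station times: [10.7, 8.9, 12.5, 2.4]
Max = 12.5 min
Rate = 60 / 12.5
= 4.80 units/hour (bottleneck: 12.5min)


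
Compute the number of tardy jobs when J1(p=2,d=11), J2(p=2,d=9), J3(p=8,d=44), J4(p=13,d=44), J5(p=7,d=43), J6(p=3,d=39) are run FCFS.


Completion vs due date:
  J1: C=2, d=11 → on time
  J2: C=4, d=9 → on time
  J3: C=12, d=44 → on time
  J4: C=25, d=44 → on time
  J5: C=32, d=43 → on time
  J6: C=35, d=39 → on time
Tardy jobs: none
Count = 0


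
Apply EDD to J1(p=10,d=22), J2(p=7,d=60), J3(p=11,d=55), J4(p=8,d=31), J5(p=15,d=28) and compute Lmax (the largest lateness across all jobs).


EDD order: J1 → J5 → J4 → J3 → J2
Completion and lateness:
  J1: C=10, d=22, L=10-22=-12
  J5: C=25, d=28, L=25-28=-3
  J4: C=33, d=31, L=33-31=2
  J3: C=44, d=55, L=44-55=-11
  J2: C=51, d=60, L=51-60=-9
Lmax = max(-12, -3, 2, -11, -9)
= 2


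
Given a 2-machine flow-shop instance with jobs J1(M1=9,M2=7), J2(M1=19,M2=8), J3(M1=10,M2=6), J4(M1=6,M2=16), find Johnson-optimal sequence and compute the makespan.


Johnson's rule:
Group 1 (M1≤M2, sort by M1): ['J4']
Group 2 (M1>M2, sort desc M2): ['J2', 'J1', 'J3']
Sequence: J4 → J2 → J1 → J3
Makespan calculation:
  J4: M1 done=6, M2 done=22
  J2: M1 done=25, M2 done=33
  J1: M1 done=34, M2 done=41
  J3: M1 done=44, M2 done=50
= Sequence: J4 → J2 → J1 → J3, Makespan: 50


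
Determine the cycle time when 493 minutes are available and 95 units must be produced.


Cycle time = available time / demand
= 493 / 95
= 5.19 min/unit


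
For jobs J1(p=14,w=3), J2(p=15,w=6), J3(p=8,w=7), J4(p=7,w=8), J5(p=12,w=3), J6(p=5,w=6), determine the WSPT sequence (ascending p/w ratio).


WSPT (Smith's rule): sort by p/w ascending
  J6: p/w = 5/6 = 0.833
  J4: p/w = 7/8 = 0.875
  J3: p/w = 8/7 = 1.143
  J2: p/w = 15/6 = 2.500
  J5: p/w = 12/3 = 4.000
  J1: p/w = 14/3 = 4.667
Order: J6 → J4 → J3 → J2 → J5 → J1


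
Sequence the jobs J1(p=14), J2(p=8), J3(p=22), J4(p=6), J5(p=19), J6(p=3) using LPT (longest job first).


LPT: sort by longest processing time first
  J3: p=22
  J5: p=19
  J1: p=14
  J2: p=8
  J4: p=6
  J6: p=3
Order: J3 → J5 → J1 → J2 → J4 → J6


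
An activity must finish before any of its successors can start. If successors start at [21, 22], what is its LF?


LF = min of all successor start times
Successors start at: [21, 22]
LF = min(21, 22)
= 21


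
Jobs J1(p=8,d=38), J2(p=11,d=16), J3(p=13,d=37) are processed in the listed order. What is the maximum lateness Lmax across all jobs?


Lateness per job (L = C - d):
  J1: C=8, d=38, L=-30
  J2: C=19, d=16, L=3
  J3: C=32, d=37, L=-5
Lmax = max(-30, 3, -5)
= 3


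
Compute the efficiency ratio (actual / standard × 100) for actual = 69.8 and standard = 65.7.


Efficiency = (actual / standard) × 100
= (69.8 / 65.7) × 100
= 106.2%


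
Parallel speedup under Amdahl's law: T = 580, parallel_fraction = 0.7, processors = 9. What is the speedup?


Amdahl's law: T_p = T × ((1-p) + p/N)
= 580 × ((1-0.7) + 0.7/9)
= 580 × (0.30 + 0.0778)
= 580 × 0.3778
= 219.11
Speedup = 580/219.11
= 2.65×


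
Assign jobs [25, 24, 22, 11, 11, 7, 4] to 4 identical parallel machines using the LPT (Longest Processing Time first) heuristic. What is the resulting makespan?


Jobs (LPT sorted): [25, 24, 22, 11, 11, 7, 4]
Machines: 4
  J=25 → Machine 1 (load: 0+25=25)
  J=24 → Machine 2 (load: 0+24=24)
  J=22 → Machine 3 (load: 0+22=22)
  J=11 → Machine 4 (load: 0+11=11)
  J=11 → Machine 4 (load: 11+11=22)
  J=7 → Machine 3 (load: 22+7=29)
  J=4 → Machine 4 (load: 22+4=26)
Machine loads: [25, 24, 29, 26]
Makespan = max = 29 time units


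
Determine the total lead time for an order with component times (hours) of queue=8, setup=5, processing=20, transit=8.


Lead time = queue + setup + processing + transit
= 8 + 5 + 20 + 8
= 41 hours


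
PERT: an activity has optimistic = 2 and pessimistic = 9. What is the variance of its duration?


σ² = ((p - o) / 6)² = (p - o)² / 36
= (9 - 2)² / 36
= 7² / 36
= 49 / 36
= 1.3611


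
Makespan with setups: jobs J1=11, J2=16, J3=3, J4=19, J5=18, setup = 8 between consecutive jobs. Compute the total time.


Makespan = Σ processing + (n-1) × setup
= (11 + 16 + 3 + 19 + 18) + (5-1)×8
= 67 + 32
= 99 time units


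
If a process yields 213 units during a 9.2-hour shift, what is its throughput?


Throughput = units / time
= 213 / 9.2
= 23.2 units/hour


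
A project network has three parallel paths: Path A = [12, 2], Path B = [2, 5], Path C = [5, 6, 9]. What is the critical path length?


Path A: 12 + 2 = 14
Path B: 2 + 5 = 7
Path C: 5 + 6 + 9 = 20
Critical path = longest = max(14, 7, 20)
= 20 (Path C)


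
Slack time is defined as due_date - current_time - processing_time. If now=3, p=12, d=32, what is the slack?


Slack = due - current_time - processing
= 32 - 3 - 12
= 17


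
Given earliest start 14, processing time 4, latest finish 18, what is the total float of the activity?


EF = ES + duration = 14 + 4 = 18
LS = LF - duration = 18 - 4 = 14
Total Float = LF - EF = 18 - 18
(or LS - ES = 14 - 14)
= 0


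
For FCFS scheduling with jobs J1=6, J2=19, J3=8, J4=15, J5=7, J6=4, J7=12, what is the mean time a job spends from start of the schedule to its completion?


Completion times:
  J1: completes at 6
  J2: completes at 25
  J3: completes at 33
  J4: completes at 48
  J5: completes at 55
  J6: completes at 59
  J7: completes at 71
Sum = 297
Average = 297/7
= 42.43


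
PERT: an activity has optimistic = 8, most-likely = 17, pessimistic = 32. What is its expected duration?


te = (o + 4m + p) / 6
= (8 + 4×17 + 32) / 6
= (8 + 68 + 32) / 6
= 108 / 6
= 18.00


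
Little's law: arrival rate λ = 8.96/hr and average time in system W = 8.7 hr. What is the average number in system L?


Little's law: L = λ × W
= 8.96 × 8.7
= 77.95


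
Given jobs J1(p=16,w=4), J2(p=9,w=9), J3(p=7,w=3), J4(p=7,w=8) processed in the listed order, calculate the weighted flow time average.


Completion times:
  J1: C=16, w×C=4×16=64
  J2: C=25, w×C=9×25=225
  J3: C=32, w×C=3×32=96
  J4: C=39, w×C=8×39=312
Sum w×C = 697
Sum w = 24
Weighted avg = 697/24
= 29.04


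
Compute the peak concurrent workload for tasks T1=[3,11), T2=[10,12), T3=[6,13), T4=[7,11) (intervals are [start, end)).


Check each time point for overlaps:
  t=10: 4 tasks active (T1, T2, T3, T4)
Max concurrent = 4


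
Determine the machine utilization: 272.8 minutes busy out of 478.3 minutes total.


Utilization = busy / total × 100
= 272.8 / 478.3 × 100
= 57.0%


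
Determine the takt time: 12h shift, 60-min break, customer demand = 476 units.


Available = 12×60 - 60 = 660 min
Takt time = 660 / 476
= 1.39 min/unit


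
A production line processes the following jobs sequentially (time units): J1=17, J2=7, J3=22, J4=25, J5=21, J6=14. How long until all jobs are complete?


Sequential makespan: sum all processing times
= 17 + 7 + 22 + 25 + 21 + 14
= 106 time units


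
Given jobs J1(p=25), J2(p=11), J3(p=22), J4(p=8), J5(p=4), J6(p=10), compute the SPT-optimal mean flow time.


SPT order: J5 → J4 → J6 → J2 → J3 → J1
Completion times:
  J5: C=4
  J4: C=12
  J6: C=22
  J2: C=33
  J3: C=55
  J1: C=80
Sum = 206, n = 6
Mean flow = 206/6
= 34.33


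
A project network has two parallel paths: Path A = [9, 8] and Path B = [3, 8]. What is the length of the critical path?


Path A: 9 + 8 = 17
Path B: 3 + 8 = 11
Critical path = longest = max(17, 11)
= 17 (Path A)


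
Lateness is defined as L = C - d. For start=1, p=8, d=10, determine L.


Completion = 1 + 8 = 9
Lateness = C - d = 9 - 10
= -1


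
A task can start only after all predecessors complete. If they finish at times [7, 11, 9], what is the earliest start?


ES = max of all predecessor completion times
Predecessors: [7, 11, 9]
ES = max(7, 11, 9)
= 11


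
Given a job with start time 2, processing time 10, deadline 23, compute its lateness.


Completion = 2 + 10 = 12
Lateness = C - d = 12 - 23
= -11


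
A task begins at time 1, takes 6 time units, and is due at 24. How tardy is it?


Completion = start + processing = 1 + 6 = 7
Tardiness = max(0, C - d) = max(0, 7 - 24)
= max(0, -17)
= 0


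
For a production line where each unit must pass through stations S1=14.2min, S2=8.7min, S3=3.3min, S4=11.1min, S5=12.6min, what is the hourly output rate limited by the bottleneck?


Bottleneck = longest station time
Station times: [14.2, 8.7, 3.3, 11.1, 12.6]
Max = 14.2 min
Rate = 60 / 14.2
= 4.23 units/hour (bottleneck: 14.2min)


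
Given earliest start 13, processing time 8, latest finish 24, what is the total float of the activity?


EF = ES + duration = 13 + 8 = 21
LS = LF - duration = 24 - 8 = 16
Total Float = LF - EF = 24 - 21
(or LS - ES = 16 - 13)
= 3


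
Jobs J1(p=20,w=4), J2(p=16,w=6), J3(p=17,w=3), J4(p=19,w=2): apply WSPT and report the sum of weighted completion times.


WSPT order (by p/w): J2 → J1 → J3 → J4
  J2: C=16, w·C=6×16=96
  J1: C=36, w·C=4×36=144
  J3: C=53, w·C=3×53=159
  J4: C=72, w·C=2×72=144
Σ w·C = 543
= 543


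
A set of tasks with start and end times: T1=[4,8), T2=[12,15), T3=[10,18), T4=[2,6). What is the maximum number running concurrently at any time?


Check each time point for overlaps:
  t=4: 2 tasks active (T1, T4)
Max concurrent = 2


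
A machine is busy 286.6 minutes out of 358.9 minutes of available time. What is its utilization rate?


Utilization = busy / total × 100
= 286.6 / 358.9 × 100
= 79.9%


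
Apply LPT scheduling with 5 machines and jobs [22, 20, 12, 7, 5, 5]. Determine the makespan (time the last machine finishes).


Jobs (LPT sorted): [22, 20, 12, 7, 5, 5]
Machines: 5
  J=22 → Machine 1 (load: 0+22=22)
  J=20 → Machine 2 (load: 0+20=20)
  J=12 → Machine 3 (load: 0+12=12)
  J=7 → Machine 4 (load: 0+7=7)
  J=5 → Machine 5 (load: 0+5=5)
  J=5 → Machine 5 (load: 5+5=10)
Machine loads: [22, 20, 12, 7, 10]
Makespan = max = 22 time units


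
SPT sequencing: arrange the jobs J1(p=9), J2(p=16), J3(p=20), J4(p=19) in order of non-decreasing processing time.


SPT: sort by shortest processing time
  J1: p=9
  J2: p=16
  J4: p=19
  J3: p=20
Order: J1 → J2 → J4 → J3


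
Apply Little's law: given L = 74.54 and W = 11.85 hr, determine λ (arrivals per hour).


Little's law: L = λW → λ = L / W
= 74.54 / 11.85
= 6.29 per hour


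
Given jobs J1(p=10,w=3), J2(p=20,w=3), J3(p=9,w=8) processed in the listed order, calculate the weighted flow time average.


Completion times:
  J1: C=10, w×C=3×10=30
  J2: C=30, w×C=3×30=90
  J3: C=39, w×C=8×39=312
Sum w×C = 432
Sum w = 14
Weighted avg = 432/14
= 30.86


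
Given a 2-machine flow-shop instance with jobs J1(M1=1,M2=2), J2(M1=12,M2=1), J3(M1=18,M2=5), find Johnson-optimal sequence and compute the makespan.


Johnson's rule:
Group 1 (M1≤M2, sort by M1): ['J1']
Group 2 (M1>M2, sort desc M2): ['J3', 'J2']
Sequence: J1 → J3 → J2
Makespan calculation:
  J1: M1 done=1, M2 done=3
  J3: M1 done=19, M2 done=24
  J2: M1 done=31, M2 done=32
= Sequence: J1 → J3 → J2, Makespan: 32


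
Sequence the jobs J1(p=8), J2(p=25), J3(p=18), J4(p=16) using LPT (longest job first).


LPT: sort by longest processing time first
  J2: p=25
  J3: p=18
  J4: p=16
  J1: p=8
Order: J2 → J3 → J4 → J1


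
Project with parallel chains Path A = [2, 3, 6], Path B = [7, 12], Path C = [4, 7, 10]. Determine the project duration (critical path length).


Path A: 2 + 3 + 6 = 11
Path B: 7 + 12 = 19
Path C: 4 + 7 + 10 = 21
Critical path = longest = max(11, 19, 21)
= 21 (Path C)


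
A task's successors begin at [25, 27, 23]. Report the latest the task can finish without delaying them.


LF = min of all successor start times
Successors start at: [25, 27, 23]
LF = min(25, 27, 23)
= 23


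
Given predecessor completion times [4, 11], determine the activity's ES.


ES = max of all predecessor completion times
Predecessors: [4, 11]
ES = max(4, 11)
= 11


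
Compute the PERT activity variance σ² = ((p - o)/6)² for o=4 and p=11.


σ² = ((p - o) / 6)² = (p - o)² / 36
= (11 - 4)² / 36
= 7² / 36
= 49 / 36
= 1.3611


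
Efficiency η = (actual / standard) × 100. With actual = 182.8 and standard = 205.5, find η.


Efficiency = (actual / standard) × 100
= (182.8 / 205.5) × 100
= 89.0%


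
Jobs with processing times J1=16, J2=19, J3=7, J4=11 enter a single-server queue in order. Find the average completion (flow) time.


Completion times:
  J1: completes at 16
  J2: completes at 35
  J3: completes at 42
  J4: completes at 53
Sum = 146
Average = 146/4
= 36.50


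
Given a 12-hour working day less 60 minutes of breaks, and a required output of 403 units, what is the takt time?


Available = 12×60 - 60 = 660 min
Takt time = 660 / 403
= 1.64 min/unit


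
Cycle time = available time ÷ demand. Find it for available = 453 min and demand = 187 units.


Cycle time = available time / demand
= 453 / 187
= 2.42 min/unit


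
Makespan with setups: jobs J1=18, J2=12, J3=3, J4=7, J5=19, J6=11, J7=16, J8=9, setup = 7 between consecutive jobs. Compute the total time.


Makespan = Σ processing + (n-1) × setup
= (18 + 12 + 3 + 7 + 19 + 11 + 16 + 9) + (8-1)×7
= 95 + 49
= 144 time units


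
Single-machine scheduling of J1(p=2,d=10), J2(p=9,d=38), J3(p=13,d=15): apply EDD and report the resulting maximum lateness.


EDD order: J1 → J3 → J2
Completion and lateness:
  J1: C=2, d=10, L=2-10=-8
  J3: C=15, d=15, L=15-15=0
  J2: C=24, d=38, L=24-38=-14
Lmax = max(-8, 0, -14)
= 0


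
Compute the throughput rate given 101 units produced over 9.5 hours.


Throughput = units / time
= 101 / 9.5
= 10.6 units/hour


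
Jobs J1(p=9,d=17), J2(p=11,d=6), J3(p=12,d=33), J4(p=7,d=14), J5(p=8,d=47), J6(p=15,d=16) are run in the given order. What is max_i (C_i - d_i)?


Lateness per job (L = C - d):
  J1: C=9, d=17, L=-8
  J2: C=20, d=6, L=14
  J3: C=32, d=33, L=-1
  J4: C=39, d=14, L=25
  J5: C=47, d=47, L=0
  J6: C=62, d=16, L=46
Lmax = max(-8, 14, -1, 25, 0, 46)
= 46


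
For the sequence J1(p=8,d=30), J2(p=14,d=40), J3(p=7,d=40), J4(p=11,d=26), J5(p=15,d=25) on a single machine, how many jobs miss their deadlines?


Completion vs due date:
  J1: C=8, d=30 → on time
  J2: C=22, d=40 → on time
  J3: C=29, d=40 → on time
  J4: C=40, d=26 → TARDY
  J5: C=55, d=25 → TARDY
Tardy jobs: J4, J5
Count = 2


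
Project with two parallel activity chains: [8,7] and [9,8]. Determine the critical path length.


Path A: 8 + 7 = 15
Path B: 9 + 8 = 17
Critical path = longest = max(15, 17)
= 17 (Path B)


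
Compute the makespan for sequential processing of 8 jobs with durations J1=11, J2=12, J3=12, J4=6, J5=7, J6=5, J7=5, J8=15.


Sequential makespan: sum all processing times
= 11 + 12 + 12 + 6 + 7 + 5 + 5 + 15
= 73 time units


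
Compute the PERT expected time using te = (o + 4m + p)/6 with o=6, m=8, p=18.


te = (o + 4m + p) / 6
= (6 + 4×8 + 18) / 6
= (6 + 32 + 18) / 6
= 56 / 6
= 9.33


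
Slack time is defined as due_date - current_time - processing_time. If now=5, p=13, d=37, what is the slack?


Slack = due - current_time - processing
= 37 - 5 - 13
= 19


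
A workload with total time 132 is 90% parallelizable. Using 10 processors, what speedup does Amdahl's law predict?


Amdahl's law: T_p = T × ((1-p) + p/N)
= 132 × ((1-0.9) + 0.9/10)
= 132 × (0.10 + 0.0900)
= 132 × 0.1900
= 25.08
Speedup = 132/25.08
= 5.26×


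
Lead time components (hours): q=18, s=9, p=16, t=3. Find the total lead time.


Lead time = queue + setup + processing + transit
= 18 + 9 + 16 + 3
= 46 hours


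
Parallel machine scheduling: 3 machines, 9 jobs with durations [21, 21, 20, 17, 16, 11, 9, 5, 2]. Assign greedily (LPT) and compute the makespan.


Jobs (LPT sorted): [21, 21, 20, 17, 16, 11, 9, 5, 2]
Machines: 3
  J=21 → Machine 1 (load: 0+21=21)
  J=21 → Machine 2 (load: 0+21=21)
  J=20 → Machine 3 (load: 0+20=20)
  J=17 → Machine 3 (load: 20+17=37)
  J=16 → Machine 1 (load: 21+16=37)
  J=11 → Machine 2 (load: 21+11=32)
  J=9 → Machine 2 (load: 32+9=41)
  J=5 → Machine 1 (load: 37+5=42)
  J=2 → Machine 3 (load: 37+2=39)
Machine loads: [42, 41, 39]
Makespan = max = 42 time units


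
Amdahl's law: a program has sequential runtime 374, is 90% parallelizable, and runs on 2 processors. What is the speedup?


Amdahl's law: T_p = T × ((1-p) + p/N)
= 374 × ((1-0.9) + 0.9/2)
= 374 × (0.10 + 0.4500)
= 374 × 0.5500
= 205.70
Speedup = 374/205.70
= 1.82×


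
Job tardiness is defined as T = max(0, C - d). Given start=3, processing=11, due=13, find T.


Completion = start + processing = 3 + 11 = 14
Tardiness = max(0, C - d) = max(0, 14 - 13)
= max(0, 1)
= 1


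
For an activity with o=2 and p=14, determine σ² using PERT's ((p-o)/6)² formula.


σ² = ((p - o) / 6)² = (p - o)² / 36
= (14 - 2)² / 36
= 12² / 36
= 144 / 36
= 4.0000


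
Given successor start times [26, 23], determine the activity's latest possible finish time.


LF = min of all successor start times
Successors start at: [26, 23]
LF = min(26, 23)
= 23


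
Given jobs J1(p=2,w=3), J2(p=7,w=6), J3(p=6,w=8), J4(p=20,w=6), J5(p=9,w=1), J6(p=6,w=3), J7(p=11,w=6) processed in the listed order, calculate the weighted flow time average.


Completion times:
  J1: C=2, w×C=3×2=6
  J2: C=9, w×C=6×9=54
  J3: C=15, w×C=8×15=120
  J4: C=35, w×C=6×35=210
  J5: C=44, w×C=1×44=44
  J6: C=50, w×C=3×50=150
  J7: C=61, w×C=6×61=366
Sum w×C = 950
Sum w = 33
Weighted avg = 950/33
= 28.79


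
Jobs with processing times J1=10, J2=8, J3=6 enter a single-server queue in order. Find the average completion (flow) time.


Completion times:
  J1: completes at 10
  J2: completes at 18
  J3: completes at 24
Sum = 52
Average = 52/3
= 17.33


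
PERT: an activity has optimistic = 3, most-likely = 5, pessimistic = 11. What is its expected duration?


te = (o + 4m + p) / 6
= (3 + 4×5 + 11) / 6
= (3 + 20 + 11) / 6
= 34 / 6
= 5.67


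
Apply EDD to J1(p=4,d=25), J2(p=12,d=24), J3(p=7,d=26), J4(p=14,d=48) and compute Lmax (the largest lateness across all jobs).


EDD order: J2 → J1 → J3 → J4
Completion and lateness:
  J2: C=12, d=24, L=12-24=-12
  J1: C=16, d=25, L=16-25=-9
  J3: C=23, d=26, L=23-26=-3
  J4: C=37, d=48, L=37-48=-11
Lmax = max(-12, -9, -3, -11)
= -3
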